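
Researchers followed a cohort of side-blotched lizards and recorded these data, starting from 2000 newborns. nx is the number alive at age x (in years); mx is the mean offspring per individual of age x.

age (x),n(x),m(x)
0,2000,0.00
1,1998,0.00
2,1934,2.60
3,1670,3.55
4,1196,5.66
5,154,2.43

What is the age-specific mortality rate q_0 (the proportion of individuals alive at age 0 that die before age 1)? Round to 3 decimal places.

0.001

lx = nx/n0 = nx/2000: 1, 0.999, 0.967, 0.835, 0.598, 0.077
q_0 = (l_0 − l_1) / l_0 = (1 − 0.999) / 1
     = 0.001 / 1 = 0.001 → 0.001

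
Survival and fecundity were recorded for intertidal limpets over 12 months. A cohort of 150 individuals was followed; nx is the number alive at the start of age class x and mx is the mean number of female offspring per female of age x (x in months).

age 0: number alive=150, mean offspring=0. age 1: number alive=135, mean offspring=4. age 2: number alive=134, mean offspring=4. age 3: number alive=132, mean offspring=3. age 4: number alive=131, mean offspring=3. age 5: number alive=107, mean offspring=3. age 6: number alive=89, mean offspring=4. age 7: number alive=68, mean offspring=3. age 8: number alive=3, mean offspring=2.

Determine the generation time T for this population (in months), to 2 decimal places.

3.48

lx = nx/n0 = nx/150: 1, 0.9, 0.89333…, 0.88, 0.87333…, 0.71333…, 0.59333…, 0.45333…, 0.02
lx·mx: 0, 3.6, 3.573333…, 2.64, 2.62…, 2.14…, 2.373333…, 1.36…, 0.04 → R0 = 18.346667…
x·lx·mx: 0, 3.6, 7.146667…, 7.92, 10.48…, 10.7…, 14.24…, 9.52…, 0.32 → Σ = 63.926667…
T = 63.926667… / 18.346667… = 3.484375… → 3.48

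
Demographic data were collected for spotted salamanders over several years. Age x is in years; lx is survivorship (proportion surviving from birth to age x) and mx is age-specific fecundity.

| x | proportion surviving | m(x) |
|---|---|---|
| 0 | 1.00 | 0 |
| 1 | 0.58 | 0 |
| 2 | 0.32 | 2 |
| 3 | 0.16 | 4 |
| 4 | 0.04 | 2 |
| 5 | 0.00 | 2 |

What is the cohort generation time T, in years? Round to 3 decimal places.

lx·mx: 0, 0, 0.64, 0.64, 0.08, 0 → R0 = 1.36
x·lx·mx: 0, 0, 1.28, 1.92, 0.32, 0 → Σ = 3.52
T = 3.52 / 1.36 = 2.588235… → 2.588

2.588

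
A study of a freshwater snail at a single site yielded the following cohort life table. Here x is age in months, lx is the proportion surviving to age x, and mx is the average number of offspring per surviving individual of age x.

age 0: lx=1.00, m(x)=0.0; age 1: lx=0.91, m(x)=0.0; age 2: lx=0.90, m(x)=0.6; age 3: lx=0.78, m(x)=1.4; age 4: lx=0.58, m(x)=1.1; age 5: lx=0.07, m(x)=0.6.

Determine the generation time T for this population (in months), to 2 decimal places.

lx·mx: 0, 0, 0.54, 1.092, 0.638, 0.042 → R0 = 2.312
x·lx·mx: 0, 0, 1.08, 3.276, 2.552, 0.21 → Σ = 7.118
T = 7.118 / 2.312 = 3.07872… → 3.08

3.08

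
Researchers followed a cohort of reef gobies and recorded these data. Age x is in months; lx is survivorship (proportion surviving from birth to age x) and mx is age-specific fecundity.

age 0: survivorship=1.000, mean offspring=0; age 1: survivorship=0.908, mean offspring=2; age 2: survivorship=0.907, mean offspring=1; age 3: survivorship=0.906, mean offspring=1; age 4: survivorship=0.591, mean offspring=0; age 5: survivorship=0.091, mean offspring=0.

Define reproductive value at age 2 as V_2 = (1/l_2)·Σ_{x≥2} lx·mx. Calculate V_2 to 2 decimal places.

2.00

lx·mx for x ≥ 2: 0.907, 0.906, 0, 0 → sum = 1.813
V_2 = 1.813 / l_2 = 1.813 / 0.907 = 1.998897… → 2.00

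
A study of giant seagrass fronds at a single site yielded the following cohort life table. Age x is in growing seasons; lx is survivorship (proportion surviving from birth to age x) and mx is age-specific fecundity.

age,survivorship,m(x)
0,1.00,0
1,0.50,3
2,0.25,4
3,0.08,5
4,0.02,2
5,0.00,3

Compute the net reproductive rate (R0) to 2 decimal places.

lx·mx by age: 0, 1.5, 1, 0.4, 0.04, 0
R0 = Σ lx·mx = 2.94 → 2.94

2.94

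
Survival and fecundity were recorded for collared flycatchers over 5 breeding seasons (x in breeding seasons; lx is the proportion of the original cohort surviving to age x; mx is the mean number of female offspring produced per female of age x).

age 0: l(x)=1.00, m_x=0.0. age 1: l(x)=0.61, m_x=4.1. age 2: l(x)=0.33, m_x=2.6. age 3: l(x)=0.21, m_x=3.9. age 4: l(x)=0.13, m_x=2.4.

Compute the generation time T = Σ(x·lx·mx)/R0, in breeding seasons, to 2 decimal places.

lx·mx: 0, 2.501, 0.858, 0.819, 0.312 → R0 = 4.49
x·lx·mx: 0, 2.501, 1.716, 2.457, 1.248 → Σ = 7.922
T = 7.922 / 4.49 = 1.764365… → 1.76

1.76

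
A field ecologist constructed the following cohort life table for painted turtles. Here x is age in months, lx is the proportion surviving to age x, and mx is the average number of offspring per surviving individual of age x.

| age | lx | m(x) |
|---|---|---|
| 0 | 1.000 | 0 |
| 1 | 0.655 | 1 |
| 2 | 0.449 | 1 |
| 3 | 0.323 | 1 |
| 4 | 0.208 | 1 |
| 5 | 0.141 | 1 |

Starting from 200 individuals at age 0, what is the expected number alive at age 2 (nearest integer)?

Expected survivors = N0 · l_2 = 200 × 0.449 = 89.8 → 90

90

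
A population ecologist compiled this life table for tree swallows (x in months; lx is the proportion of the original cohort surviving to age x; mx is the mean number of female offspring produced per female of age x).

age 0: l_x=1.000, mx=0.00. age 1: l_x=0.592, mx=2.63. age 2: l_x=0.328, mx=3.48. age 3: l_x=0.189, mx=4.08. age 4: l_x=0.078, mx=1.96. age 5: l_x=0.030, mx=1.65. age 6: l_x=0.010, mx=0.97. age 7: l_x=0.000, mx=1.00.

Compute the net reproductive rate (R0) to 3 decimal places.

3.682

lx·mx by age: 0, 1.55696, 1.14144, 0.77112, 0.15288, 0.0495, 0.0097, 0
R0 = Σ lx·mx = 3.6816 → 3.682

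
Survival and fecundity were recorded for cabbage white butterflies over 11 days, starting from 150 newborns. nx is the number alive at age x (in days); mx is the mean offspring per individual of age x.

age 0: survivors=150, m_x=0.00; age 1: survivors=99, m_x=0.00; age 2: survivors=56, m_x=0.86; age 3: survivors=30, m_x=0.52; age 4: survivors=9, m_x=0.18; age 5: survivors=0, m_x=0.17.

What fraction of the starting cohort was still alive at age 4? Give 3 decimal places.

l_4 = n_4/n_0 = 9/150 = 0.06 → 0.060

0.060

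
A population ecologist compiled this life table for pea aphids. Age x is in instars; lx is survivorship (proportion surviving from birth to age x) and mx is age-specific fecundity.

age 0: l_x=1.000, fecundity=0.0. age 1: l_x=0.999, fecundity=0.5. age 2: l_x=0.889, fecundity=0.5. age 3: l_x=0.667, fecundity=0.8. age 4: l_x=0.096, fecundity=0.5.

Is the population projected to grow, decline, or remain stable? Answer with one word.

growing

R0 = Σ lx·mx = 0 + 0.4995 + 0.4445 + 0.5336 + 0.048 = 1.5256
R0 > 1, so the population is growing.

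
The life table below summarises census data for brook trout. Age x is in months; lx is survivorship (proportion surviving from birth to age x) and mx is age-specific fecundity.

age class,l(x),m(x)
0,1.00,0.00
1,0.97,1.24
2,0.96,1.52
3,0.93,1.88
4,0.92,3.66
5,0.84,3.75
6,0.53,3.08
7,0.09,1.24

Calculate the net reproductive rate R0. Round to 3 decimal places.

lx·mx by age: 0, 1.2028, 1.4592, 1.7484, 3.3672, 3.15, 1.6324, 0.1116
R0 = Σ lx·mx = 12.6716 → 12.672

12.672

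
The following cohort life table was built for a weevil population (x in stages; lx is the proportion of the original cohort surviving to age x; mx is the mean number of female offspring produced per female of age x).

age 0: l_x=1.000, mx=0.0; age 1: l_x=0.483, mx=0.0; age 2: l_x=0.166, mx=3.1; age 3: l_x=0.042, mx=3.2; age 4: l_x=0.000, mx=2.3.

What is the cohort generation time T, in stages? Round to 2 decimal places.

2.21

lx·mx: 0, 0, 0.5146, 0.1344, 0 → R0 = 0.649
x·lx·mx: 0, 0, 1.0292, 0.4032, 0 → Σ = 1.4324
T = 1.4324 / 0.649 = 2.207088… → 2.21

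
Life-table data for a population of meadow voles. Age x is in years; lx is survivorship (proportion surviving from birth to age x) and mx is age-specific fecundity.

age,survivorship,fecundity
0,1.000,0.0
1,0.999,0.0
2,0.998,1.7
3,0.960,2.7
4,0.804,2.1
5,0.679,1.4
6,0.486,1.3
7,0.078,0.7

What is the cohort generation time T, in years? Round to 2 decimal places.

lx·mx: 0, 0, 1.6966, 2.592, 1.6884, 0.9506, 0.6318, 0.0546 → R0 = 7.614
x·lx·mx: 0, 0, 3.3932, 7.776, 6.7536, 4.753, 3.7908, 0.3822 → Σ = 26.8488
T = 26.8488 / 7.614 = 3.526241… → 3.53

3.53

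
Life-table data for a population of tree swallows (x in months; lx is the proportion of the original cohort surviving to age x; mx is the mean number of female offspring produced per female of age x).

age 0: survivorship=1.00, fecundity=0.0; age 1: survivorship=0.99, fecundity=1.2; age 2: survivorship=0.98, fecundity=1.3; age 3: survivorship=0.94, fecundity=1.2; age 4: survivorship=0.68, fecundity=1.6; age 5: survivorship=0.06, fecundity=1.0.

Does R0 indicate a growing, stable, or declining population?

growing

R0 = Σ lx·mx = 0 + 1.188 + 1.274 + 1.128 + 1.088 + 0.06 = 4.738
R0 > 1, so the population is growing.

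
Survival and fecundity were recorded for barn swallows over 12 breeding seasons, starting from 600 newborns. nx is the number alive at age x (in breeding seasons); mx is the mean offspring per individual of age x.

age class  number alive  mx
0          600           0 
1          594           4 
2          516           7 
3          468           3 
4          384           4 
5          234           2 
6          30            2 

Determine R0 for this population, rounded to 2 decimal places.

15.76

lx = nx/n0 = nx/600: 1, 0.99, 0.86, 0.78, 0.64, 0.39, 0.05
lx·mx by age: 0, 3.96, 6.02, 2.34, 2.56, 0.78, 0.1
R0 = Σ lx·mx = 15.76 → 15.76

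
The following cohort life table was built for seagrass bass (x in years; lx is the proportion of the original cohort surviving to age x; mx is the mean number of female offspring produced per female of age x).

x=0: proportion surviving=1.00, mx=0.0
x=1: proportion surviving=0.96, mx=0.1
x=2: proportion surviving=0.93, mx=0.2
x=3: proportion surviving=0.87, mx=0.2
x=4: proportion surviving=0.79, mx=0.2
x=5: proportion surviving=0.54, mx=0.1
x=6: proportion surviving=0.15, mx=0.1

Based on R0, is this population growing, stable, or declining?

declining

R0 = Σ lx·mx = 0 + 0.096 + 0.186 + 0.174 + 0.158 + 0.054 + 0.015 = 0.683
R0 < 1, so the population is declining.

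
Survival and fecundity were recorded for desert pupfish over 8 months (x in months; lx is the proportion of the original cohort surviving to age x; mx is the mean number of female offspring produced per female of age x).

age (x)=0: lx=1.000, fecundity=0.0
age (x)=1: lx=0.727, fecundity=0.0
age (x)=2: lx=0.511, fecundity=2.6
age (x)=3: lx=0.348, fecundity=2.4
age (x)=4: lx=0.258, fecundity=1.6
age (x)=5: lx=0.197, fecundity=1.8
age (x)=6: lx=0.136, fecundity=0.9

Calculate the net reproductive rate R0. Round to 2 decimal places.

lx·mx by age: 0, 0, 1.3286, 0.8352, 0.4128, 0.3546, 0.1224
R0 = Σ lx·mx = 3.0536 → 3.05

3.05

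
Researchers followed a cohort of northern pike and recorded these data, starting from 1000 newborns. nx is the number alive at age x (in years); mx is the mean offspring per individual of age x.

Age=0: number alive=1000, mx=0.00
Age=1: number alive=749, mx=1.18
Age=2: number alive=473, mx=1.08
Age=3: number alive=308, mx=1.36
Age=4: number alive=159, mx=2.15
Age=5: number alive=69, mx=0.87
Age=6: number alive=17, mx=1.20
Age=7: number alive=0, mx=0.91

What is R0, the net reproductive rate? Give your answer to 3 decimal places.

2.236

lx = nx/n0 = nx/1000: 1, 0.749, 0.473, 0.308, 0.159, 0.069, 0.017, 0
lx·mx by age: 0, 0.88382, 0.51084, 0.41888, 0.34185, 0.06003, 0.0204, 0
R0 = Σ lx·mx = 2.23582 → 2.236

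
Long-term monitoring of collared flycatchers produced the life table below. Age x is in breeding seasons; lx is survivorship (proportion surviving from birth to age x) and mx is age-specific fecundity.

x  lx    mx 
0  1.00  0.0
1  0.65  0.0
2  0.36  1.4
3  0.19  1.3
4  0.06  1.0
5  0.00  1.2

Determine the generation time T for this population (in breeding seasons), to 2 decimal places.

2.45

lx·mx: 0, 0, 0.504, 0.247, 0.06, 0 → R0 = 0.811
x·lx·mx: 0, 0, 1.008, 0.741, 0.24, 0 → Σ = 1.989
T = 1.989 / 0.811 = 2.452528… → 2.45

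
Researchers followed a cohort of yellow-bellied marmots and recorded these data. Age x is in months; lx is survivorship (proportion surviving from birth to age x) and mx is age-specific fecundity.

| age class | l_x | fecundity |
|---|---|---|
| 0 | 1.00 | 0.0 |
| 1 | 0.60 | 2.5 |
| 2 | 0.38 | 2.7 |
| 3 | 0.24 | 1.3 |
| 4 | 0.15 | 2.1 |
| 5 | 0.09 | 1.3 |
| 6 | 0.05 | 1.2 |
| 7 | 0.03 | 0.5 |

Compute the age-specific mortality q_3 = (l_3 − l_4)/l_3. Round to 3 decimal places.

q_3 = (l_3 − l_4) / l_3 = (0.24 − 0.15) / 0.24
     = 0.09 / 0.24 = 0.375 → 0.375

0.375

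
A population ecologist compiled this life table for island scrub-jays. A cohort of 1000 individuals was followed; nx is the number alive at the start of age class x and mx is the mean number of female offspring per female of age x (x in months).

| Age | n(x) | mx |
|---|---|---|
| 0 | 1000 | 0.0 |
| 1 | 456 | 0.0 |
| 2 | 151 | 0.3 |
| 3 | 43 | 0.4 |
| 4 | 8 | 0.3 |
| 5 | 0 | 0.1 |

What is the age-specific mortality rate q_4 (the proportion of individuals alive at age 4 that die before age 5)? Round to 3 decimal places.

1.000

lx = nx/n0 = nx/1000: 1, 0.456, 0.151, 0.043, 0.008, 0
q_4 = (l_4 − l_5) / l_4 = (0.008 − 0) / 0.008
     = 0.008 / 0.008 = 1 → 1.000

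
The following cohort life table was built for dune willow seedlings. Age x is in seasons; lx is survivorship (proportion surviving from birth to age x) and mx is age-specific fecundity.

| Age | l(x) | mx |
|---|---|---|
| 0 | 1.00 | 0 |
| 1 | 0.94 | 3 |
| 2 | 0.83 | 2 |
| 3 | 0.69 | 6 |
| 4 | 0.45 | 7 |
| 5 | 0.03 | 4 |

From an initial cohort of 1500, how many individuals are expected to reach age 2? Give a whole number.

1245

Expected survivors = N0 · l_2 = 1500 × 0.83 = 1245 → 1245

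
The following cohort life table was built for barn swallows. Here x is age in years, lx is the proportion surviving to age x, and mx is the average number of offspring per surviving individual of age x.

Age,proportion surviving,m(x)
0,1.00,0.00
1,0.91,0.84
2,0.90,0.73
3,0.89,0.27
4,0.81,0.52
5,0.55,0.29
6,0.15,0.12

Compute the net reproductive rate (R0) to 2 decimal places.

2.26

lx·mx by age: 0, 0.7644, 0.657, 0.2403, 0.4212, 0.1595, 0.018
R0 = Σ lx·mx = 2.2604 → 2.26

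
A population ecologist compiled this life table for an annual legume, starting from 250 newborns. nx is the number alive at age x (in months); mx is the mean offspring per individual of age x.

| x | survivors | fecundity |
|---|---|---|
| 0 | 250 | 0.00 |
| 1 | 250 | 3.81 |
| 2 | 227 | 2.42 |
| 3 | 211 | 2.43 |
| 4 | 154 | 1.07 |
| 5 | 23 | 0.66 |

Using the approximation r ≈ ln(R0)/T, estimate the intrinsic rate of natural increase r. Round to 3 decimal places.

lx = nx/n0 = nx/250: 1, 1, 0.908, 0.844, 0.616, 0.092
R0 = Σ lx·mx = 0 + 3.81 + 2.19736 + 2.05092 + 0.65912 + 0.06072 = 8.77812
Σ x·lx·mx = 17.29756; T = 17.29756/8.77812 = 1.97053…
r ≈ ln(R0)/T = ln(8.77812)/1.97053… = 1.10237… → 1.102

1.102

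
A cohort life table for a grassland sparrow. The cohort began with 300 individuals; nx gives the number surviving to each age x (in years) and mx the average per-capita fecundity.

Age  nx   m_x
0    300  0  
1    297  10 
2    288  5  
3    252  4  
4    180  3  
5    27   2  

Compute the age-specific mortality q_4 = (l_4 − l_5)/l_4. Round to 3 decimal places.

lx = nx/n0 = nx/300: 1, 0.99, 0.96, 0.84, 0.6, 0.09
q_4 = (l_4 − l_5) / l_4 = (0.6 − 0.09) / 0.6
     = 0.51 / 0.6 = 0.85 → 0.850

0.850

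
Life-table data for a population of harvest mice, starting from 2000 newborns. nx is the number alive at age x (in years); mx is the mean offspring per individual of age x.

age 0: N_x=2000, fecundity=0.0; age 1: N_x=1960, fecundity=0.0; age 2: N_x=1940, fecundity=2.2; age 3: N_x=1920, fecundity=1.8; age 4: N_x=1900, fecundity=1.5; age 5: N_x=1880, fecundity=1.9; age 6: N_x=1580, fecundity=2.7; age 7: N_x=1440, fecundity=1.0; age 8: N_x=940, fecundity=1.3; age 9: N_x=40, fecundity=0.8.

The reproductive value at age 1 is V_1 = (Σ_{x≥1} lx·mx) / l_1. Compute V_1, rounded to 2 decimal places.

10.77

lx = nx/n0 = nx/2000: 1, 0.98, 0.97, 0.96, 0.95, 0.94, 0.79, 0.72, 0.47, 0.02
lx·mx for x ≥ 1: 0, 2.134, 1.728, 1.425, 1.786, 2.133, 0.72, 0.611, 0.016 → sum = 10.553
V_1 = 10.553 / l_1 = 10.553 / 0.98 = 10.768367… → 10.77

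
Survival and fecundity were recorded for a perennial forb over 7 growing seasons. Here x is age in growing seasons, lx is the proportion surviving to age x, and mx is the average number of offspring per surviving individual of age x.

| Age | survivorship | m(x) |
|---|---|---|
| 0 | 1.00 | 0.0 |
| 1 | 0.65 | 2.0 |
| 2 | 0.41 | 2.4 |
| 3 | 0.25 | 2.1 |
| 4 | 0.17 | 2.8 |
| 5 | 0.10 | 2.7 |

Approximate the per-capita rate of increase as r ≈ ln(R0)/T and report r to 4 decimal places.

R0 = Σ lx·mx = 0 + 1.3 + 0.984 + 0.525 + 0.476 + 0.27 = 3.555
Σ x·lx·mx = 8.097; T = 8.097/3.555 = 2.27764…
r ≈ ln(R0)/T = ln(3.555)/2.27764… = 0.556873… → 0.5569

0.5569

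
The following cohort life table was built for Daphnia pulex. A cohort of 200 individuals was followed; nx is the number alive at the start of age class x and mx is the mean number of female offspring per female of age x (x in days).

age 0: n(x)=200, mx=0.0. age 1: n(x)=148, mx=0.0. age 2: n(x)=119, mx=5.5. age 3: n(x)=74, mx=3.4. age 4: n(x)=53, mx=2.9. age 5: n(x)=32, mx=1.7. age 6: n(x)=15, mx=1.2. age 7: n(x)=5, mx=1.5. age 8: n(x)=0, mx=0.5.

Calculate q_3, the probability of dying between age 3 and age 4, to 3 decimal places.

0.284

lx = nx/n0 = nx/200: 1, 0.74, 0.595, 0.37, 0.265, 0.16, 0.075, 0.025, 0
q_3 = (l_3 − l_4) / l_3 = (0.37 − 0.265) / 0.37
     = 0.105 / 0.37 = 0.283784… → 0.284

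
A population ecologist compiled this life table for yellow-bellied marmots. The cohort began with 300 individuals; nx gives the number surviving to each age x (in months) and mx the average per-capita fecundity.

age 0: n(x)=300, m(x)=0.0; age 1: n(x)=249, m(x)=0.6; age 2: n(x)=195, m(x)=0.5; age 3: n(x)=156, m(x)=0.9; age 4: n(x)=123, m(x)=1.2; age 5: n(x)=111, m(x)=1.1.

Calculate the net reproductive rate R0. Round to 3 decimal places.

lx = nx/n0 = nx/300: 1, 0.83, 0.65, 0.52, 0.41, 0.37
lx·mx by age: 0, 0.498, 0.325, 0.468, 0.492, 0.407
R0 = Σ lx·mx = 2.19 → 2.190

2.190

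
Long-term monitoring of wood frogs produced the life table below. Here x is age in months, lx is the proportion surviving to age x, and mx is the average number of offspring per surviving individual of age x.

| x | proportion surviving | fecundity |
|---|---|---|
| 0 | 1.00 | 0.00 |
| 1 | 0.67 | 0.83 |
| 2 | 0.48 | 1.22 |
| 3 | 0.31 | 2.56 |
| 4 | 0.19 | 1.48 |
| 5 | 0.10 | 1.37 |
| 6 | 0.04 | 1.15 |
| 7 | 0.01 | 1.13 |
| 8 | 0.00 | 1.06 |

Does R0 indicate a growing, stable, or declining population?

growing

R0 = Σ lx·mx = 0 + 0.5561 + 0.5856 + 0.7936 + 0.2812 + 0.137 + 0.046 + 0.0113 + 0 = 2.4108
R0 > 1, so the population is growing.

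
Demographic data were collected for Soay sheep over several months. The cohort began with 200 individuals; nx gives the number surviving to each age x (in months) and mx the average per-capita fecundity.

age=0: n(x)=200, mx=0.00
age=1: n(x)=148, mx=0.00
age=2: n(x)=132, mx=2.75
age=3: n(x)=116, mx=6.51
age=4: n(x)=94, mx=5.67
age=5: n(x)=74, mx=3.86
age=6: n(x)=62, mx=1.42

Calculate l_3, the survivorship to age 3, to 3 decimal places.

l_3 = n_3/n_0 = 116/200 = 0.58 → 0.580

0.580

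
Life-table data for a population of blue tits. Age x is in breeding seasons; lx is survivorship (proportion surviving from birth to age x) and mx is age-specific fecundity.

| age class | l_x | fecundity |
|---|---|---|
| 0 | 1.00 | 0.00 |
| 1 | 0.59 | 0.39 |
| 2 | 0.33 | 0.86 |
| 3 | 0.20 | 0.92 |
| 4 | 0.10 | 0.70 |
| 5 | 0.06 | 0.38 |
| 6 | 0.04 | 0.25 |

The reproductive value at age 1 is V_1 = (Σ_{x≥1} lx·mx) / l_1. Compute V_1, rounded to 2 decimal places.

1.36

lx·mx for x ≥ 1: 0.2301, 0.2838, 0.184, 0.07, 0.0228, 0.01 → sum = 0.8007
V_1 = 0.8007 / l_1 = 0.8007 / 0.59 = 1.357119… → 1.36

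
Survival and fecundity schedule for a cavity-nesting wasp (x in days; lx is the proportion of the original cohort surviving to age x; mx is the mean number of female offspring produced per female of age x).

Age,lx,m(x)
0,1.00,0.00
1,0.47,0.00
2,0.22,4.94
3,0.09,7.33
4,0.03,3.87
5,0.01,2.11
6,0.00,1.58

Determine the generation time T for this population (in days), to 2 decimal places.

2.51

lx·mx: 0, 0, 1.0868, 0.6597, 0.1161, 0.0211, 0 → R0 = 1.8837
x·lx·mx: 0, 0, 2.1736, 1.9791, 0.4644, 0.1055, 0 → Σ = 4.7226
T = 4.7226 / 1.8837 = 2.507087… → 2.51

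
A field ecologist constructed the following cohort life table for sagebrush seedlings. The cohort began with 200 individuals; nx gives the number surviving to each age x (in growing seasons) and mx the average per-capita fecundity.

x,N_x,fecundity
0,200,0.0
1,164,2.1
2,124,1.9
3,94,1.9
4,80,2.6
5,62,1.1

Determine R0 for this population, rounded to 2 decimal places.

5.17

lx = nx/n0 = nx/200: 1, 0.82, 0.62, 0.47, 0.4, 0.31
lx·mx by age: 0, 1.722, 1.178, 0.893, 1.04, 0.341
R0 = Σ lx·mx = 5.174 → 5.17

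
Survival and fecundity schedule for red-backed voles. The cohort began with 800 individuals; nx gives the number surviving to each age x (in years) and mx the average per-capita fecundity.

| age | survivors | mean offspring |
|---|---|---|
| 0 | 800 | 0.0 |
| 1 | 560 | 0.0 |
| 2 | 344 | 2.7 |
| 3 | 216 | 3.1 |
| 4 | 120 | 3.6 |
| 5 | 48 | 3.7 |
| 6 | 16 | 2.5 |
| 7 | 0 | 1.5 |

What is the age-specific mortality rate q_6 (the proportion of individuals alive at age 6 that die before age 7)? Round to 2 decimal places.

1.00

lx = nx/n0 = nx/800: 1, 0.7, 0.43, 0.27, 0.15, 0.06, 0.02, 0
q_6 = (l_6 − l_7) / l_6 = (0.02 − 0) / 0.02
     = 0.02 / 0.02 = 1 → 1.00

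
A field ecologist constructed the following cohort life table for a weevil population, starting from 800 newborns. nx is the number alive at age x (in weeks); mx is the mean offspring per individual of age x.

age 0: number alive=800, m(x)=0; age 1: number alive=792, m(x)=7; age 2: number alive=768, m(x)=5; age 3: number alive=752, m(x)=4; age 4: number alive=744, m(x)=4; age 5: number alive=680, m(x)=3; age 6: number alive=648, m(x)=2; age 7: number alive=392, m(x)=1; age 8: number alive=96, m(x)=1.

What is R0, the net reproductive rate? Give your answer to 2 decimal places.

23.99

lx = nx/n0 = nx/800: 1, 0.99, 0.96, 0.94, 0.93, 0.85, 0.81, 0.49, 0.12
lx·mx by age: 0, 6.93, 4.8, 3.76, 3.72, 2.55, 1.62, 0.49, 0.12
R0 = Σ lx·mx = 23.99 → 23.99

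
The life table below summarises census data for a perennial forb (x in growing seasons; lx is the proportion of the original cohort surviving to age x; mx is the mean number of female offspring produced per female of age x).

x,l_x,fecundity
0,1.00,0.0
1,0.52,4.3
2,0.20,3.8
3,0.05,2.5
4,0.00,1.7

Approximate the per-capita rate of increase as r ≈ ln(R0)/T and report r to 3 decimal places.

R0 = Σ lx·mx = 0 + 2.236 + 0.76 + 0.125 + 0 = 3.121
Σ x·lx·mx = 4.131; T = 4.131/3.121 = 1.32361…
r ≈ ln(R0)/T = ln(3.121)/1.32361… = 0.85988… → 0.860

0.860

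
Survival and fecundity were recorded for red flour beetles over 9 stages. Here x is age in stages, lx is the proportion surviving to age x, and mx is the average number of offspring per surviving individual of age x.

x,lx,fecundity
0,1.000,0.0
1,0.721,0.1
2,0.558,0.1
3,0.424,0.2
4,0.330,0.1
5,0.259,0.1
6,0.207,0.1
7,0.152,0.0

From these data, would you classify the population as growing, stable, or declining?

R0 = Σ lx·mx = 0 + 0.0721 + 0.0558 + 0.0848 + 0.033 + 0.0259 + 0.0207 + 0 = 0.2923
R0 < 1, so the population is declining.

declining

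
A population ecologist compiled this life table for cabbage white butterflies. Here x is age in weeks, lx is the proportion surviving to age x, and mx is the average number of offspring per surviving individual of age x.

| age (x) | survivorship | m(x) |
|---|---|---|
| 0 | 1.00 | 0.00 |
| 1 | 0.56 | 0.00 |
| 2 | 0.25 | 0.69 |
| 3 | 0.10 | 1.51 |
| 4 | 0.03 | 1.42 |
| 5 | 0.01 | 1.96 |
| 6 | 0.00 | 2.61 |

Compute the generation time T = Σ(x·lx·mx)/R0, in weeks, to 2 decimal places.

lx·mx: 0, 0, 0.1725, 0.151, 0.0426, 0.0196, 0 → R0 = 0.3857
x·lx·mx: 0, 0, 0.345, 0.453, 0.1704, 0.098, 0 → Σ = 1.0664
T = 1.0664 / 0.3857 = 2.764843… → 2.76

2.76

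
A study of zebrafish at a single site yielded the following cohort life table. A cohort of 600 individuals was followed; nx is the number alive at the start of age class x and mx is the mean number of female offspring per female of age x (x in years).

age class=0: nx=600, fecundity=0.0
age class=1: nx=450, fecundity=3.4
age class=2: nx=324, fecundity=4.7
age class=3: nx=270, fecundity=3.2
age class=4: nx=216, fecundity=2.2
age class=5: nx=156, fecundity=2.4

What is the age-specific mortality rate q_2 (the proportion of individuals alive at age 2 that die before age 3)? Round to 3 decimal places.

0.167

lx = nx/n0 = nx/600: 1, 0.75, 0.54, 0.45, 0.36, 0.26
q_2 = (l_2 − l_3) / l_2 = (0.54 − 0.45) / 0.54
     = 0.09 / 0.54 = 0.166667… → 0.167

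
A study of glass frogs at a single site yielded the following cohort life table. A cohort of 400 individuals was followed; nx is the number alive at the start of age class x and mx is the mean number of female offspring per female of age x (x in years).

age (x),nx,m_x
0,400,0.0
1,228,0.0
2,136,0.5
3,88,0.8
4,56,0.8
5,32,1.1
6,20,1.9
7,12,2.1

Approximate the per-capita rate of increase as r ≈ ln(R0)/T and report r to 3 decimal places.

lx = nx/n0 = nx/400: 1, 0.57, 0.34, 0.22, 0.14, 0.08, 0.05, 0.03
R0 = Σ lx·mx = 0 + 0 + 0.17 + 0.176 + 0.112 + 0.088 + 0.095 + 0.063 = 0.704
Σ x·lx·mx = 2.767; T = 2.767/0.704 = 3.9304…
r ≈ ln(R0)/T = ln(0.704)/3.9304… = -0.0893… → -0.089

-0.089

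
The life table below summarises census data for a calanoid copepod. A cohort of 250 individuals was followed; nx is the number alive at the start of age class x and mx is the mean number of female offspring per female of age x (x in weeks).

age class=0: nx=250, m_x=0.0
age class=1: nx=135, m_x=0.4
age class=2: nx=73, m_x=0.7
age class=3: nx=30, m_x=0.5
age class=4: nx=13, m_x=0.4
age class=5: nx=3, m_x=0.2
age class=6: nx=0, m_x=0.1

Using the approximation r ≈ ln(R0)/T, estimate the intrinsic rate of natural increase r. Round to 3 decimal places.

lx = nx/n0 = nx/250: 1, 0.54, 0.292, 0.12, 0.052, 0.012, 0
R0 = Σ lx·mx = 0 + 0.216 + 0.2044 + 0.06 + 0.0208 + 0.0024 + 0 = 0.5036
Σ x·lx·mx = 0.9; T = 0.9/0.5036 = 1.78713…
r ≈ ln(R0)/T = ln(0.5036)/1.78713… = -0.38384… → -0.384

-0.384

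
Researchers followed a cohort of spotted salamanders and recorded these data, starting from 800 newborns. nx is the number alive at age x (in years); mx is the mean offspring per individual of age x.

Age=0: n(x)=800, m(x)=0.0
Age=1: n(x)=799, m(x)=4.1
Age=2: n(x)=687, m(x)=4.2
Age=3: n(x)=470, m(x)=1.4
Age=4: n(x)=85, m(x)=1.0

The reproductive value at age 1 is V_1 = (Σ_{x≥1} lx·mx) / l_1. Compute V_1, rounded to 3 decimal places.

8.641

lx = nx/n0 = nx/800: 1, 0.99875, 0.85875, 0.5875, 0.10625
lx·mx for x ≥ 1: 4.094875, 3.60675, 0.8225, 0.10625 → sum = 8.630375
V_1 = 8.630375 / l_1 = 8.630375 / 0.99875 = 8.641176… → 8.641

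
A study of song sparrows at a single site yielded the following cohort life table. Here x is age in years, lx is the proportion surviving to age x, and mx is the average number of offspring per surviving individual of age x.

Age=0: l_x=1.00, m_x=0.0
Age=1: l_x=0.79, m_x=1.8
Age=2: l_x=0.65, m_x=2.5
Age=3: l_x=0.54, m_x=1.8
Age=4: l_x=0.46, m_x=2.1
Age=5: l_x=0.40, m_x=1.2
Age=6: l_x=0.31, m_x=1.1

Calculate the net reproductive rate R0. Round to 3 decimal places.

lx·mx by age: 0, 1.422, 1.625, 0.972, 0.966, 0.48, 0.341
R0 = Σ lx·mx = 5.806 → 5.806

5.806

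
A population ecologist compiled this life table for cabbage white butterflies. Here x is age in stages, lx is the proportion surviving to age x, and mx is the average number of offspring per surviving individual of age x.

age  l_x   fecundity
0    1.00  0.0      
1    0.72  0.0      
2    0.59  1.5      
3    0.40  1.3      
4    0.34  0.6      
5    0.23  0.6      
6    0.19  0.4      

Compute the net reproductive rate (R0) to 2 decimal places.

lx·mx by age: 0, 0, 0.885, 0.52, 0.204, 0.138, 0.076
R0 = Σ lx·mx = 1.823 → 1.82

1.82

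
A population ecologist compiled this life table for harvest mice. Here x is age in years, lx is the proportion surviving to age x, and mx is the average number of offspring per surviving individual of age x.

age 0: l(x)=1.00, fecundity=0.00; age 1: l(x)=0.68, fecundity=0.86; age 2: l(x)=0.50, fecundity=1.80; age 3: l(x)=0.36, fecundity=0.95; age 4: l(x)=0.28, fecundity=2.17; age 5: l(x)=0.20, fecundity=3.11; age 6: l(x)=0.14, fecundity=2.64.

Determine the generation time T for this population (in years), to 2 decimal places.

3.26

lx·mx: 0, 0.5848, 0.9, 0.342, 0.6076, 0.622, 0.3696 → R0 = 3.426
x·lx·mx: 0, 0.5848, 1.8, 1.026, 2.4304, 3.11, 2.2176 → Σ = 11.1688
T = 11.1688 / 3.426 = 3.260012… → 3.26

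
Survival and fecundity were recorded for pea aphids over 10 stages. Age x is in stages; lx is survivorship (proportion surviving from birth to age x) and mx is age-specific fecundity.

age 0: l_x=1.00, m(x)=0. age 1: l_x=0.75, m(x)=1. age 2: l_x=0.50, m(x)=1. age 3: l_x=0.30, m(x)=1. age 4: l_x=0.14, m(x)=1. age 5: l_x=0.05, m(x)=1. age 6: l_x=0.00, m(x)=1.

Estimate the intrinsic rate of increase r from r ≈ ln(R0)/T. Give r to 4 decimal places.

R0 = Σ lx·mx = 0 + 0.75 + 0.5 + 0.3 + 0.14 + 0.05 + 0 = 1.74
Σ x·lx·mx = 3.46; T = 3.46/1.74 = 1.98851…
r ≈ ln(R0)/T = ln(1.74)/1.98851… = 0.278543… → 0.2785

0.2785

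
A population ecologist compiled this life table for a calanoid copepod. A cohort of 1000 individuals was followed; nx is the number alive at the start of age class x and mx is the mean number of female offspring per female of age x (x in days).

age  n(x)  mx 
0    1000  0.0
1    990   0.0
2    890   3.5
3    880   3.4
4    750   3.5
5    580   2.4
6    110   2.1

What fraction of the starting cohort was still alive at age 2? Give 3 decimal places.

0.890

l_2 = n_2/n_0 = 890/1000 = 0.89 → 0.890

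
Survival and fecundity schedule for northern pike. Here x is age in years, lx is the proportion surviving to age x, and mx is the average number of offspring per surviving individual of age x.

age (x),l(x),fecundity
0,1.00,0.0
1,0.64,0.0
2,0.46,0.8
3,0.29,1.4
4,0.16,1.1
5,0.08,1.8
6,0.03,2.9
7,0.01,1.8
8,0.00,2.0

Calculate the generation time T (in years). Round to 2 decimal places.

lx·mx: 0, 0, 0.368, 0.406, 0.176, 0.144, 0.087, 0.018, 0 → R0 = 1.199
x·lx·mx: 0, 0, 0.736, 1.218, 0.704, 0.72, 0.522, 0.126, 0 → Σ = 4.026
T = 4.026 / 1.199 = 3.357798… → 3.36

3.36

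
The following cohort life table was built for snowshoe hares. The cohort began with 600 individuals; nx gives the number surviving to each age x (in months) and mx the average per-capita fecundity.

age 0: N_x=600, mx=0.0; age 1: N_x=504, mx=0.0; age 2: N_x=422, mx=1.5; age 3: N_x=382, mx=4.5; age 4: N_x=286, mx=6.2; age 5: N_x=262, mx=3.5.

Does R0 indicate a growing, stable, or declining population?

growing

lx = nx/n0 = nx/600: 1, 0.84, 0.70333…, 0.63667…, 0.47667…, 0.43667…
R0 = Σ lx·mx = 0 + 0 + 1.055… + 2.865… + 2.955333… + 1.528333… = 8.403667…
R0 > 1, so the population is growing.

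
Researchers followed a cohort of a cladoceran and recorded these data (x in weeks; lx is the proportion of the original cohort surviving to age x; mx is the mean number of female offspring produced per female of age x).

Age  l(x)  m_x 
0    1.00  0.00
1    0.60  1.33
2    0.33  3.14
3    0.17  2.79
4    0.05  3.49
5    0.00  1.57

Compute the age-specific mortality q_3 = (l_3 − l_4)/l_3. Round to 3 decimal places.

q_3 = (l_3 − l_4) / l_3 = (0.17 − 0.05) / 0.17
     = 0.12 / 0.17 = 0.705882… → 0.706

0.706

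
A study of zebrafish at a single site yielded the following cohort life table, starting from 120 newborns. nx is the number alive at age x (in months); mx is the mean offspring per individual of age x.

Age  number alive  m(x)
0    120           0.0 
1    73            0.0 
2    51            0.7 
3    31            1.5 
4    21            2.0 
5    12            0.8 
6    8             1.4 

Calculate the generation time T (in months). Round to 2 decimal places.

3.41

lx = nx/n0 = nx/120: 1, 0.60833…, 0.425, 0.25833…, 0.175, 0.1, 0.06667…
lx·mx: 0, 0, 0.2975, 0.3875…, 0.35, 0.08, 0.093333… → R0 = 1.208333…
x·lx·mx: 0, 0, 0.595, 1.1625…, 1.4, 0.4, 0.56… → Σ = 4.1175…
T = 4.1175… / 1.208333… = 3.407586… → 3.41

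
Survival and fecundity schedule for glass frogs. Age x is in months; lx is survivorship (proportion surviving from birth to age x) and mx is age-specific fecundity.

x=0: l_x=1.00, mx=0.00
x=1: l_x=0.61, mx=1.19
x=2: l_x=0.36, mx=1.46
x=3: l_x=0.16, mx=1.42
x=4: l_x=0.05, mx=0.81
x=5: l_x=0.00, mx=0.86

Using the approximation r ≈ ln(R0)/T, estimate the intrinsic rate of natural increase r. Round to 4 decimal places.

R0 = Σ lx·mx = 0 + 0.7259 + 0.5256 + 0.2272 + 0.0405 + 0 = 1.5192
Σ x·lx·mx = 2.6207; T = 2.6207/1.5192 = 1.72505…
r ≈ ln(R0)/T = ln(1.5192)/1.72505… = 0.242418… → 0.2424

0.2424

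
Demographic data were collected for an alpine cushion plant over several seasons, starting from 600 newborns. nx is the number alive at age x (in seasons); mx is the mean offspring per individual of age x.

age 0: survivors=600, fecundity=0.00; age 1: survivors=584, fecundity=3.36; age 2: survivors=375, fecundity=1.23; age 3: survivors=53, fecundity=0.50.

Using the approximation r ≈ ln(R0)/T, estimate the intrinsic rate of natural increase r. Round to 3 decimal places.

lx = nx/n0 = nx/600: 1, 0.97333…, 0.625, 0.08833…
R0 = Σ lx·mx = 0 + 3.2704… + 0.76875 + 0.04417… = 4.083317…
Σ x·lx·mx = 4.9404…; T = 4.9404…/4.083317… = 1.2099…
r ≈ ln(R0)/T = ln(4.083317…)/1.2099… = 1.16283… → 1.163

1.163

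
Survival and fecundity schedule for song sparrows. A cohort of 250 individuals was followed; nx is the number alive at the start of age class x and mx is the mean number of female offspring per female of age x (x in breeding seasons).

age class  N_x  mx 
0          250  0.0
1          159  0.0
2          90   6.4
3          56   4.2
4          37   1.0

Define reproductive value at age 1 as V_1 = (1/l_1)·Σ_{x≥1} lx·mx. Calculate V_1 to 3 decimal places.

lx = nx/n0 = nx/250: 1, 0.636, 0.36, 0.224, 0.148
lx·mx for x ≥ 1: 0, 2.304, 0.9408, 0.148 → sum = 3.3928
V_1 = 3.3928 / l_1 = 3.3928 / 0.636 = 5.334591… → 5.335

5.335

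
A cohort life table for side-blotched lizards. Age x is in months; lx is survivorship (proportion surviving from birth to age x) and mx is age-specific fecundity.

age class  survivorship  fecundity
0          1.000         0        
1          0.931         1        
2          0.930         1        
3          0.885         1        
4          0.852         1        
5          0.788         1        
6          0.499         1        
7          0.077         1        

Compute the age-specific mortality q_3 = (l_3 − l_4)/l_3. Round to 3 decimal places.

q_3 = (l_3 − l_4) / l_3 = (0.885 − 0.852) / 0.885
     = 0.033 / 0.885 = 0.037288… → 0.037

0.037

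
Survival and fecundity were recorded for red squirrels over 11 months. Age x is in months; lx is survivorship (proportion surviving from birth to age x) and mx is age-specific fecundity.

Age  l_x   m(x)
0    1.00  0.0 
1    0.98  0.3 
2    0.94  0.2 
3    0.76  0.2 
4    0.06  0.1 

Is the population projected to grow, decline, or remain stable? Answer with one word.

declining

R0 = Σ lx·mx = 0 + 0.294 + 0.188 + 0.152 + 0.006 = 0.64
R0 < 1, so the population is declining.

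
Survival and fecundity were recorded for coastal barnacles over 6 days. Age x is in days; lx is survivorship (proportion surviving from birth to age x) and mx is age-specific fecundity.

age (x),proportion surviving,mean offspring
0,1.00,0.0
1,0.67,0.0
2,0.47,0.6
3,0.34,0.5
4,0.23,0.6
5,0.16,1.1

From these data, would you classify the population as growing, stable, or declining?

R0 = Σ lx·mx = 0 + 0 + 0.282 + 0.17 + 0.138 + 0.176 = 0.766
R0 < 1, so the population is declining.

declining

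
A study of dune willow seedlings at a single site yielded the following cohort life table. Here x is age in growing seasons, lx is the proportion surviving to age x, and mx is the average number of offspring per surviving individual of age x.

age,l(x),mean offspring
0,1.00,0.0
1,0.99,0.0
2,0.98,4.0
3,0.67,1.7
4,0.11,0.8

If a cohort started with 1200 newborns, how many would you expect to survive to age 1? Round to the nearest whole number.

1188

Expected survivors = N0 · l_1 = 1200 × 0.99 = 1188 → 1188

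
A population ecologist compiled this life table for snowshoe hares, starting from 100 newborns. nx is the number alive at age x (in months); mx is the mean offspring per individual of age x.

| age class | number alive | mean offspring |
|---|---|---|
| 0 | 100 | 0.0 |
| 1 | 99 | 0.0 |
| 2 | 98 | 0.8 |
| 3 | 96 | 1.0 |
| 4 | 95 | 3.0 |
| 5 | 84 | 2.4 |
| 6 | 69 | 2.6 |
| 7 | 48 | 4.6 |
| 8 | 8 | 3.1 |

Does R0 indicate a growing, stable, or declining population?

lx = nx/n0 = nx/100: 1, 0.99, 0.98, 0.96, 0.95, 0.84, 0.69, 0.48, 0.08
R0 = Σ lx·mx = 0 + 0 + 0.784 + 0.96 + 2.85 + 2.016 + 1.794 + 2.208 + 0.248 = 10.86
R0 > 1, so the population is growing.

growing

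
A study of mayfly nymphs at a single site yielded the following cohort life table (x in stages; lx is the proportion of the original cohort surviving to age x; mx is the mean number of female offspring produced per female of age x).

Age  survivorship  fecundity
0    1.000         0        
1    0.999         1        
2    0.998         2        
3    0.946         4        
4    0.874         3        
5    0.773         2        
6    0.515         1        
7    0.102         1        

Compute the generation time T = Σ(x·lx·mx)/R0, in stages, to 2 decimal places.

3.32

lx·mx: 0, 0.999, 1.996, 3.784, 2.622, 1.546, 0.515, 0.102 → R0 = 11.564
x·lx·mx: 0, 0.999, 3.992, 11.352, 10.488, 7.73, 3.09, 0.714 → Σ = 38.365
T = 38.365 / 11.564 = 3.317624… → 3.32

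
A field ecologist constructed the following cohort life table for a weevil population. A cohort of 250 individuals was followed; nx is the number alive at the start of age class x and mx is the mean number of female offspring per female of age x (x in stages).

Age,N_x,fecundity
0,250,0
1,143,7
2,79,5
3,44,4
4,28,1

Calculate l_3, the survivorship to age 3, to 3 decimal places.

l_3 = n_3/n_0 = 44/250 = 0.176 → 0.176

0.176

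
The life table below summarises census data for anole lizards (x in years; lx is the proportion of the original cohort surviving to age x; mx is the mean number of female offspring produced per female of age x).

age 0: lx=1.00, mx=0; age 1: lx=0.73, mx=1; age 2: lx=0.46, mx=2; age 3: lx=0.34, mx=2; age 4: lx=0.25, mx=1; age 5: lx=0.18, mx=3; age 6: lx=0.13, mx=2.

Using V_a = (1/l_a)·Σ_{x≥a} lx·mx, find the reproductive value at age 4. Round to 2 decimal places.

4.20

lx·mx for x ≥ 4: 0.25, 0.54, 0.26 → sum = 1.05
V_4 = 1.05 / l_4 = 1.05 / 0.25 = 4.2 → 4.20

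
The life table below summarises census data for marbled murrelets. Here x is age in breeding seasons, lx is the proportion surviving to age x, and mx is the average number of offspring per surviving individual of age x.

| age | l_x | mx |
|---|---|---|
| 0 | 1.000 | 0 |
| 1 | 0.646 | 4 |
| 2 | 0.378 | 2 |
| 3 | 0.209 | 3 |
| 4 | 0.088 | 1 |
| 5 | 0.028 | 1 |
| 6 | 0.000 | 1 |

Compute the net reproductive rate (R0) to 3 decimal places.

4.083

lx·mx by age: 0, 2.584, 0.756, 0.627, 0.088, 0.028, 0
R0 = Σ lx·mx = 4.083 → 4.083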